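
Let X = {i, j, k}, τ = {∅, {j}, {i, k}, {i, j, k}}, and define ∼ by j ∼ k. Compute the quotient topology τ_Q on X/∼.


X/∼ = {[i], [j=k]}; |τ_Q| = 2.

Equivalence classes: [i], [j=k].
Quotient map π: X → X/∼ sends i ↦ [i], j ↦ [j=k], k ↦ [j=k].
For each subset V ⊆ X/∼, compute π^{-1}(V) ⊆ X and check whether π^{-1}(V) ∈ τ. V is open in τ_Q iff π^{-1}(V) ∈ τ.
  V = {}: π^{-1}(V) = ∅ ∈ τ ✓.
  V = {[i]}: π^{-1}(V) = {i} ∉ τ ✗.
  V = {[j=k]}: π^{-1}(V) = {j, k} ∉ τ ✗.
  V = {[i], [j=k]}: π^{-1}(V) = {i, j, k} ∈ τ ✓.
Open sets in the quotient: τ_Q = {{}, {[i], [j=k]}} (2 elements).


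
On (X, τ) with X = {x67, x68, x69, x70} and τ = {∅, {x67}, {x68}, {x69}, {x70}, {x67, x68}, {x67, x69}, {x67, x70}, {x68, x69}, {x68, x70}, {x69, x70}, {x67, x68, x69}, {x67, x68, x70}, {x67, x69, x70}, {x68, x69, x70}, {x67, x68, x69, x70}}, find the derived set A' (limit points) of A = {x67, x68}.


A' = ∅

For each x ∈ X, list the open sets U ∈ τ with x ∈ U, then check whether U ∩ (A ∖ {x}) ≠ ∅ for every such U.
  x = x67: open {x67} ∋ x has {x67} ∩ (A ∖ {x67}) = ∅, so x is NOT a limit point.
  x = x68: open {x68} ∋ x has {x68} ∩ (A ∖ {x68}) = ∅, so x is NOT a limit point.
  x = x69: open {x69} ∋ x has {x69} ∩ (A ∖ {x69}) = ∅, so x is NOT a limit point.
  x = x70: open {x70} ∋ x has {x70} ∩ (A ∖ {x70}) = ∅, so x is NOT a limit point.
Collecting: A' = ∅.


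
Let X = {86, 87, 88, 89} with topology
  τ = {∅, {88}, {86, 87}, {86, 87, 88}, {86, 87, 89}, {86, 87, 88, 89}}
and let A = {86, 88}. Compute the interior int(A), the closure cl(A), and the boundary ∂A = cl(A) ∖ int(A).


int(A) = {88}, cl(A) = {86, 87, 88, 89}, ∂A = {86, 87, 89}.

Closed sets in (X, τ) are complements of opens:
  closed(X, τ) = {∅, {88}, {89}, {88, 89}, {86, 87, 89}, {86, 87, 88, 89}}.
int(A) = ⋃ {U ∈ τ : U ⊆ A}. Opens contained in A: ∅, {88}.
Taking the union of these: int(A) = {88}.
cl(A) = ⋂ {C closed : A ⊆ C}. Closed sets containing A: {86, 87, 88, 89}.
Intersecting these: cl(A) = {86, 87, 88, 89}.
∂A = cl(A) ∖ int(A) = {86, 87, 88, 89} ∖ {88} = {86, 87, 89}.


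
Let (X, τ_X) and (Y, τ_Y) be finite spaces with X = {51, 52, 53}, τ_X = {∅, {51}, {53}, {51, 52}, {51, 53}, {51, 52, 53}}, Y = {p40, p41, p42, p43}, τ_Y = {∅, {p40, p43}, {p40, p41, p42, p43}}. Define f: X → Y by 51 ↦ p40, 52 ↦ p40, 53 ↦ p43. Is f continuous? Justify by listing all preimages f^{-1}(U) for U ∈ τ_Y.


f IS continuous.

Compute f^{-1}(U) for each U ∈ τ_Y:
  U = ∅: f^{-1}(U) = ∅ ∈ τ_X ✓.
  U = {p40, p43}: f^{-1}(U) = {51, 52, 53} ∈ τ_X ✓.
  U = {p40, p41, p42, p43}: f^{-1}(U) = {51, 52, 53} ∈ τ_X ✓.
Every preimage lies in τ_X, so f IS continuous.


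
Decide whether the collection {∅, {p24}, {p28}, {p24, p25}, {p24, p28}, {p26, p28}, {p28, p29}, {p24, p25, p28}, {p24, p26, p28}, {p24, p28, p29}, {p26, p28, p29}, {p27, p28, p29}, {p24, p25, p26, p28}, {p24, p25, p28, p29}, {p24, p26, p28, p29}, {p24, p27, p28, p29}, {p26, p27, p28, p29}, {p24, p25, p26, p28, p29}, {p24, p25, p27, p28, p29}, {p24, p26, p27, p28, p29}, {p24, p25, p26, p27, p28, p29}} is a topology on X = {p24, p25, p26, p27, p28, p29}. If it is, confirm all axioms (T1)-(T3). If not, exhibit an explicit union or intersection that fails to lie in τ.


τ IS a topology on X.

Axiom (T1): ∅ ∈ τ? Yes; X ∈ τ? Yes.
Axiom (T2/T3): check pairwise unions and intersections of members of τ.
All pairwise intersections and unions checked — each lies in τ. Therefore τ satisfies (T1), (T2), (T3): it IS a topology on X.


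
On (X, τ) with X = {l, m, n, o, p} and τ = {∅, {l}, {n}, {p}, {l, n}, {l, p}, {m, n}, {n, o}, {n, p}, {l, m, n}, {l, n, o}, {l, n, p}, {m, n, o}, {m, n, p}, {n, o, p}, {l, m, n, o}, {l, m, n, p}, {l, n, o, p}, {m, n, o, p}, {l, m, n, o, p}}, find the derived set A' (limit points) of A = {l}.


A' = ∅

For each x ∈ X, list the open sets U ∈ τ with x ∈ U, then check whether U ∩ (A ∖ {x}) ≠ ∅ for every such U.
  x = l: open {l} ∋ x has {l} ∩ (A ∖ {l}) = ∅, so x is NOT a limit point.
  x = m: open {m, n} ∋ x has {m, n} ∩ (A ∖ {m}) = ∅, so x is NOT a limit point.
  x = n: open {n} ∋ x has {n} ∩ (A ∖ {n}) = ∅, so x is NOT a limit point.
  x = o: open {n, o} ∋ x has {n, o} ∩ (A ∖ {o}) = ∅, so x is NOT a limit point.
  x = p: open {p} ∋ x has {p} ∩ (A ∖ {p}) = ∅, so x is NOT a limit point.
Collecting: A' = ∅.


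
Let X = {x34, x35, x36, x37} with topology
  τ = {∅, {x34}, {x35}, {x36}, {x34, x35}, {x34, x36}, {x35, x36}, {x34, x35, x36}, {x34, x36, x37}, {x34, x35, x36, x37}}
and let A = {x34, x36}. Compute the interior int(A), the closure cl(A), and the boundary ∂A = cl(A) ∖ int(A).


int(A) = {x34, x36}, cl(A) = {x34, x36, x37}, ∂A = {x37}.

Closed sets in (X, τ) are complements of opens:
  closed(X, τ) = {∅, {x35}, {x37}, {x34, x37}, {x35, x37}, {x36, x37}, {x34, x35, x37}, {x34, x36, x37}, {x35, x36, x37}, {x34, x35, x36, x37}}.
int(A) = ⋃ {U ∈ τ : U ⊆ A}. Opens contained in A: ∅, {x34}, {x36}, {x34, x36}.
Taking the union of these: int(A) = {x34, x36}.
cl(A) = ⋂ {C closed : A ⊆ C}. Closed sets containing A: {x34, x36, x37}, {x34, x35, x36, x37}.
Intersecting these: cl(A) = {x34, x36, x37}.
∂A = cl(A) ∖ int(A) = {x34, x36, x37} ∖ {x34, x36} = {x37}.


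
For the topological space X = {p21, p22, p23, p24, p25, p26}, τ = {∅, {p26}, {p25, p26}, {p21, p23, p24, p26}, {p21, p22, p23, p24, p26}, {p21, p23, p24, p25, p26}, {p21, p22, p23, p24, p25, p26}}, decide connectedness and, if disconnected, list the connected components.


(X, τ) is connected.

Find clopen sets (U ∈ τ with X ∖ U ∈ τ):
  U = ∅, X ∖ U = {p21, p22, p23, p24, p25, p26} — both open, so U is clopen.
  U = {p21, p22, p23, p24, p25, p26}, X ∖ U = ∅ — both open, so U is clopen.
Only trivial clopens (∅ and X) exist, so (X, τ) is connected.
Compute connected components by grouping points that agree on all clopens:
  component: {p21, p22, p23, p24, p25, p26}


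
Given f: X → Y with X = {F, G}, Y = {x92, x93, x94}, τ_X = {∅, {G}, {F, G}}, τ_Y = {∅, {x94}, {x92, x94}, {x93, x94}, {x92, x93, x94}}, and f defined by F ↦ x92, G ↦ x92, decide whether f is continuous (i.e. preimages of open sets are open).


f IS continuous.

Compute f^{-1}(U) for each U ∈ τ_Y:
  U = ∅: f^{-1}(U) = ∅ ∈ τ_X ✓.
  U = {x94}: f^{-1}(U) = ∅ ∈ τ_X ✓.
  U = {x92, x94}: f^{-1}(U) = {F, G} ∈ τ_X ✓.
  U = {x93, x94}: f^{-1}(U) = ∅ ∈ τ_X ✓.
  U = {x92, x93, x94}: f^{-1}(U) = {F, G} ∈ τ_X ✓.
Every preimage lies in τ_X, so f IS continuous.


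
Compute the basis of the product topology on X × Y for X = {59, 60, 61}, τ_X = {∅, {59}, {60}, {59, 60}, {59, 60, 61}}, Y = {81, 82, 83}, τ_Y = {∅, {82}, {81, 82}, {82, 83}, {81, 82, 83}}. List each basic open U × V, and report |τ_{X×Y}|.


Basis B = {∅ × ∅, {59} × {82}, {60} × {82}, {59} × {81, 82}, {59} × {82, 83}, {59, 60} × {82}, {60} × {81, 82}, {60} × {82, 83}, {59} × {81, 82, 83}, {59, 60, 61} × {82}, {60} × {81, 82, 83}, {59, 60} × {81, 82}, {59, 60} × {82, 83}, {59, 60} × {81, 82, 83}, {59, 60, 61} × {81, 82}, {59, 60, 61} × {82, 83}, {59, 60, 61} × {81, 82, 83}}; |τ_{X×Y}| = 50.

Enumerate products U × V with U ∈ τ_X, V ∈ τ_Y (deduplicated):
  ∅ × ∅ = {} (∅)
  {59} × {82} = {(59,82)}
  {60} × {82} = {(60,82)}
  {59} × {81, 82} = {(59,81), (59,82)}
  {59} × {82, 83} = {(59,82), (59,83)}
  {59, 60} × {82} = {(59,82), (60,82)}
  {60} × {81, 82} = {(60,81), (60,82)}
  {60} × {82, 83} = {(60,82), (60,83)}
  {59} × {81, 82, 83} = {(59,81), (59,82), (59,83)}
  {59, 60, 61} × {82} = {(59,82), (60,82), (61,82)}
  {60} × {81, 82, 83} = {(60,81), (60,82), (60,83)}
  {59, 60} × {81, 82} = {(59,81), (59,82), (60,81), (60,82)}
  {59, 60} × {82, 83} = {(59,82), (59,83), (60,82), (60,83)}
  {59, 60} × {81, 82, 83} = {(59,81), (59,82), (59,83), (60,81), (60,82), (60,83)}
  {59, 60, 61} × {81, 82} = {(59,81), (59,82), (60,81), (60,82), (61,81), (61,82)}
  {59, 60, 61} × {82, 83} = {(59,82), (59,83), (60,82), (60,83), (61,82), (61,83)}
  {59, 60, 61} × {81, 82, 83} = {(59,81), (59,82), (59,83), (60,81), (60,82), (60,83), (61,81), (61,82), (61,83)}
These 17 distinct sets form the basis B.
Close under arbitrary unions to get τ_{X×Y}; counting gives |τ_{X×Y}| = 50.


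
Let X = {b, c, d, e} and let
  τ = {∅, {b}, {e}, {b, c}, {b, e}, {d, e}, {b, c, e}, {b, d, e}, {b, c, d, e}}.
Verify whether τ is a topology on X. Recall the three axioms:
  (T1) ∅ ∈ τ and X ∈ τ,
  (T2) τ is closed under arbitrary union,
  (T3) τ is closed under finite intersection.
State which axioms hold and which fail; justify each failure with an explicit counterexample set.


τ IS a topology on X.

Axiom (T1): ∅ ∈ τ? Yes; X ∈ τ? Yes.
Axiom (T2/T3): check pairwise unions and intersections of members of τ.
All pairwise intersections and unions checked — each lies in τ. Therefore τ satisfies (T1), (T2), (T3): it IS a topology on X.


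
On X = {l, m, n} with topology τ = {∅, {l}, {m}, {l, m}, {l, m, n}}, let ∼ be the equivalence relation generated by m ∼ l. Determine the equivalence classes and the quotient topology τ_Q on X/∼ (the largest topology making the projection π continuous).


X/∼ = {[l=m], [n]}; |τ_Q| = 3.

Equivalence classes: [l=m], [n].
Quotient map π: X → X/∼ sends l ↦ [l=m], m ↦ [l=m], n ↦ [n].
For each subset V ⊆ X/∼, compute π^{-1}(V) ⊆ X and check whether π^{-1}(V) ∈ τ. V is open in τ_Q iff π^{-1}(V) ∈ τ.
  V = {}: π^{-1}(V) = ∅ ∈ τ ✓.
  V = {[l=m]}: π^{-1}(V) = {l, m} ∈ τ ✓.
  V = {[n]}: π^{-1}(V) = {n} ∉ τ ✗.
  V = {[l=m], [n]}: π^{-1}(V) = {l, m, n} ∈ τ ✓.
Open sets in the quotient: τ_Q = {{}, {[l=m]}, {[l=m], [n]}} (3 elements).


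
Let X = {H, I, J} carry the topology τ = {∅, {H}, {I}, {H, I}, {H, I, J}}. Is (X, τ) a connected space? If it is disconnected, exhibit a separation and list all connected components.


(X, τ) is connected.

Find clopen sets (U ∈ τ with X ∖ U ∈ τ):
  U = ∅, X ∖ U = {H, I, J} — both open, so U is clopen.
  U = {H, I, J}, X ∖ U = ∅ — both open, so U is clopen.
Only trivial clopens (∅ and X) exist, so (X, τ) is connected.
Compute connected components by grouping points that agree on all clopens:
  component: {H, I, J}


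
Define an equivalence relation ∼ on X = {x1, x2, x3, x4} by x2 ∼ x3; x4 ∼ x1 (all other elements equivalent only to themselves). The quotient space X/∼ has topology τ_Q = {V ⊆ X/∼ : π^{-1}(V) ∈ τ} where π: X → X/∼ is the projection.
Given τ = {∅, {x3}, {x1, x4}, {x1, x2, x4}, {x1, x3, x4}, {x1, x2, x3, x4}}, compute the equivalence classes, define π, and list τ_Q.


X/∼ = {[x1=x4], [x2=x3]}; |τ_Q| = 3.

Equivalence classes: [x1=x4], [x2=x3].
Quotient map π: X → X/∼ sends x1 ↦ [x1=x4], x2 ↦ [x2=x3], x3 ↦ [x2=x3], x4 ↦ [x1=x4].
For each subset V ⊆ X/∼, compute π^{-1}(V) ⊆ X and check whether π^{-1}(V) ∈ τ. V is open in τ_Q iff π^{-1}(V) ∈ τ.
  V = {}: π^{-1}(V) = ∅ ∈ τ ✓.
  V = {[x1=x4]}: π^{-1}(V) = {x1, x4} ∈ τ ✓.
  V = {[x2=x3]}: π^{-1}(V) = {x2, x3} ∉ τ ✗.
  V = {[x1=x4], [x2=x3]}: π^{-1}(V) = {x1, x2, x3, x4} ∈ τ ✓.
Open sets in the quotient: τ_Q = {{}, {[x1=x4]}, {[x1=x4], [x2=x3]}} (3 elements).


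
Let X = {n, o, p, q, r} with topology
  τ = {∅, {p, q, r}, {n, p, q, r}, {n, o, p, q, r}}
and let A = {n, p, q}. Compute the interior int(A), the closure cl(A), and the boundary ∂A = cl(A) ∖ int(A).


int(A) = ∅, cl(A) = {n, o, p, q, r}, ∂A = {n, o, p, q, r}.

Closed sets in (X, τ) are complements of opens:
  closed(X, τ) = {∅, {o}, {n, o}, {n, o, p, q, r}}.
int(A) = ⋃ {U ∈ τ : U ⊆ A}. Opens contained in A: ∅.
Taking the union of these: int(A) = ∅.
cl(A) = ⋂ {C closed : A ⊆ C}. Closed sets containing A: {n, o, p, q, r}.
Intersecting these: cl(A) = {n, o, p, q, r}.
∂A = cl(A) ∖ int(A) = {n, o, p, q, r} ∖ ∅ = {n, o, p, q, r}.


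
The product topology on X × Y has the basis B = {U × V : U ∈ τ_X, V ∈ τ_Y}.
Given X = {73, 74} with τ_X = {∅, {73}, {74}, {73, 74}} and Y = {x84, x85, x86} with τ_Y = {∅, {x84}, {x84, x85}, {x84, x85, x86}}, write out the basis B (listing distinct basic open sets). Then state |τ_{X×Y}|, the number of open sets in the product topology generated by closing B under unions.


Basis B = {∅ × ∅, {73} × {x84}, {74} × {x84}, {73} × {x84, x85}, {73, 74} × {x84}, {74} × {x84, x85}, {73} × {x84, x85, x86}, {74} × {x84, x85, x86}, {73, 74} × {x84, x85}, {73, 74} × {x84, x85, x86}}; |τ_{X×Y}| = 16.

Enumerate products U × V with U ∈ τ_X, V ∈ τ_Y (deduplicated):
  ∅ × ∅ = {} (∅)
  {73} × {x84} = {(73,x84)}
  {74} × {x84} = {(74,x84)}
  {73} × {x84, x85} = {(73,x84), (73,x85)}
  {73, 74} × {x84} = {(73,x84), (74,x84)}
  {74} × {x84, x85} = {(74,x84), (74,x85)}
  {73} × {x84, x85, x86} = {(73,x84), (73,x85), (73,x86)}
  {74} × {x84, x85, x86} = {(74,x84), (74,x85), (74,x86)}
  {73, 74} × {x84, x85} = {(73,x84), (73,x85), (74,x84), (74,x85)}
  {73, 74} × {x84, x85, x86} = {(73,x84), (73,x85), (73,x86), (74,x84), (74,x85), (74,x86)}
These 10 distinct sets form the basis B.
Close under arbitrary unions to get τ_{X×Y}; counting gives |τ_{X×Y}| = 16.


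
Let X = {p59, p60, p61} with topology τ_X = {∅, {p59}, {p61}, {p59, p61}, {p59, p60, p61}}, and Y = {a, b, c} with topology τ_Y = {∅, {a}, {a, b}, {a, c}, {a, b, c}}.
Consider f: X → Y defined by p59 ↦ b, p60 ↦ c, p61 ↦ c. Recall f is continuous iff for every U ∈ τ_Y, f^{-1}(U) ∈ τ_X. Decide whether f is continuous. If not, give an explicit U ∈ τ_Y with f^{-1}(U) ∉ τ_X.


f is NOT continuous.

Compute f^{-1}(U) for each U ∈ τ_Y:
  U = ∅: f^{-1}(U) = ∅ ∈ τ_X ✓.
  U = {a}: f^{-1}(U) = ∅ ∈ τ_X ✓.
  U = {a, b}: f^{-1}(U) = {p59} ∈ τ_X ✓.
  U = {a, c}: f^{-1}(U) = {p60, p61} ∉ τ_X ✗.
  U = {a, b, c}: f^{-1}(U) = {p59, p60, p61} ∈ τ_X ✓.
Found U = {a, c} with f^{-1}(U) = {p60, p61} not in τ_X. Therefore f is NOT continuous.


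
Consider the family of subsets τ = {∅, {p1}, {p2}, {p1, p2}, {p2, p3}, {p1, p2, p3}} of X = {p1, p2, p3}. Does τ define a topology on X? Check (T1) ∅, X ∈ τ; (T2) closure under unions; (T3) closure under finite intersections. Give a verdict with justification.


τ IS a topology on X.

Axiom (T1): ∅ ∈ τ? Yes; X ∈ τ? Yes.
Axiom (T2/T3): check pairwise unions and intersections of members of τ.
All pairwise intersections and unions checked — each lies in τ. Therefore τ satisfies (T1), (T2), (T3): it IS a topology on X.


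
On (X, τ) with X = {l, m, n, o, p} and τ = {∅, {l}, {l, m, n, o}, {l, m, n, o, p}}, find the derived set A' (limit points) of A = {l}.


A' = {m, n, o, p}

For each x ∈ X, list the open sets U ∈ τ with x ∈ U, then check whether U ∩ (A ∖ {x}) ≠ ∅ for every such U.
  x = l: open {l} ∋ x has {l} ∩ (A ∖ {l}) = ∅, so x is NOT a limit point.
  x = m: opens ∋ x are {l, m, n, o}, {l, m, n, o, p}; each meets A ∖ {m}, so x IS a limit point.
  x = n: opens ∋ x are {l, m, n, o}, {l, m, n, o, p}; each meets A ∖ {n}, so x IS a limit point.
  x = o: opens ∋ x are {l, m, n, o}, {l, m, n, o, p}; each meets A ∖ {o}, so x IS a limit point.
  x = p: opens ∋ x are {l, m, n, o, p}; each meets A ∖ {p}, so x IS a limit point.
Collecting: A' = {m, n, o, p}.


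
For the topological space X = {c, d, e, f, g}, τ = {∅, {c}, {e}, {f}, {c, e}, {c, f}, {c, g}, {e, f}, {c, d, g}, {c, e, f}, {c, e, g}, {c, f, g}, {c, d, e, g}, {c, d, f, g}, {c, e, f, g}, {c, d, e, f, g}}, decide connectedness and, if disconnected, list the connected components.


(X, τ) is disconnected; components = [{e}, {f}, {c, d, g}].

Find clopen sets (U ∈ τ with X ∖ U ∈ τ):
  U = ∅, X ∖ U = {c, d, e, f, g} — both open, so U is clopen.
  U = {e}, X ∖ U = {c, d, f, g} — both open, so U is clopen.
  U = {f}, X ∖ U = {c, d, e, g} — both open, so U is clopen.
  U = {e, f}, X ∖ U = {c, d, g} — both open, so U is clopen.
  U = {c, d, g}, X ∖ U = {e, f} — both open, so U is clopen.
  U = {c, d, e, g}, X ∖ U = {f} — both open, so U is clopen.
  U = {c, d, f, g}, X ∖ U = {e} — both open, so U is clopen.
  U = {c, d, e, f, g}, X ∖ U = ∅ — both open, so U is clopen.
Nontrivial clopen(s) exist: e.g. {f}. So (X, τ) is disconnected.
Compute connected components by grouping points that agree on all clopens:
  component: {e}
  component: {f}
  component: {c, d, g}


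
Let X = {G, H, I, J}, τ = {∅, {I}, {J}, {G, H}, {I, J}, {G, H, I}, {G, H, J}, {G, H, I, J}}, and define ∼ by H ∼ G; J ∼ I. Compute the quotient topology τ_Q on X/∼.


X/∼ = {[G=H], [I=J]}; |τ_Q| = 4.

Equivalence classes: [G=H], [I=J].
Quotient map π: X → X/∼ sends G ↦ [G=H], H ↦ [G=H], I ↦ [I=J], J ↦ [I=J].
For each subset V ⊆ X/∼, compute π^{-1}(V) ⊆ X and check whether π^{-1}(V) ∈ τ. V is open in τ_Q iff π^{-1}(V) ∈ τ.
  V = {}: π^{-1}(V) = ∅ ∈ τ ✓.
  V = {[G=H]}: π^{-1}(V) = {G, H} ∈ τ ✓.
  V = {[I=J]}: π^{-1}(V) = {I, J} ∈ τ ✓.
  V = {[G=H], [I=J]}: π^{-1}(V) = {G, H, I, J} ∈ τ ✓.
Open sets in the quotient: τ_Q = {{}, {[G=H]}, {[I=J]}, {[G=H], [I=J]}} (4 elements).


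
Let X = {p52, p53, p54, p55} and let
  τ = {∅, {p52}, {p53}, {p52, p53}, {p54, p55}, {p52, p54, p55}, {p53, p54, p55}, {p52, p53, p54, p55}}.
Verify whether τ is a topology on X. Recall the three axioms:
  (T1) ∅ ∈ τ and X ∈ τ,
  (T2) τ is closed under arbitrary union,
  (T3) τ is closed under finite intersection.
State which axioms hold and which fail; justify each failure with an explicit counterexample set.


τ IS a topology on X.

Axiom (T1): ∅ ∈ τ? Yes; X ∈ τ? Yes.
Axiom (T2/T3): check pairwise unions and intersections of members of τ.
All pairwise intersections and unions checked — each lies in τ. Therefore τ satisfies (T1), (T2), (T3): it IS a topology on X.


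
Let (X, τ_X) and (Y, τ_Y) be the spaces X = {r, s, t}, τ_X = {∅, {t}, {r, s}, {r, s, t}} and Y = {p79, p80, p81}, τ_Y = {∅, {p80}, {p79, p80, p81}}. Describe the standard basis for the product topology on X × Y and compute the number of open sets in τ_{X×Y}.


Basis B = {∅ × ∅, {t} × {p80}, {r, s} × {p80}, {r, s, t} × {p80}, {t} × {p79, p80, p81}, {r, s} × {p79, p80, p81}, {r, s, t} × {p79, p80, p81}}; |τ_{X×Y}| = 9.

Enumerate products U × V with U ∈ τ_X, V ∈ τ_Y (deduplicated):
  ∅ × ∅ = {} (∅)
  {t} × {p80} = {(t,p80)}
  {r, s} × {p80} = {(r,p80), (s,p80)}
  {r, s, t} × {p80} = {(r,p80), (s,p80), (t,p80)}
  {t} × {p79, p80, p81} = {(t,p79), (t,p80), (t,p81)}
  {r, s} × {p79, p80, p81} = {(r,p79), (r,p80), (r,p81), (s,p79), (s,p80), (s,p81)}
  {r, s, t} × {p79, p80, p81} = {(r,p79), (r,p80), (r,p81), (s,p79), (s,p80), (s,p81), (t,p79), (t,p80), (t,p81)}
These 7 distinct sets form the basis B.
Close under arbitrary unions to get τ_{X×Y}; counting gives |τ_{X×Y}| = 9.


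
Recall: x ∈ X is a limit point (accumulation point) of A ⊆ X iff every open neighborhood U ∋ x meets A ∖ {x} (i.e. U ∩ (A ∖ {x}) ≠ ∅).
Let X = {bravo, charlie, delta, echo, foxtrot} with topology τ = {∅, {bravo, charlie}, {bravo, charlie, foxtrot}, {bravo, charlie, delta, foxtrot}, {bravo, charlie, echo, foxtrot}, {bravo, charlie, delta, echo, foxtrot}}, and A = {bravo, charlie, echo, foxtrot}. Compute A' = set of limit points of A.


A' = {bravo, charlie, delta, echo, foxtrot}

For each x ∈ X, list the open sets U ∈ τ with x ∈ U, then check whether U ∩ (A ∖ {x}) ≠ ∅ for every such U.
  x = bravo: opens ∋ x are {bravo, charlie}, {bravo, charlie, foxtrot}, {bravo, charlie, delta, foxtrot}, {bravo, charlie, echo, foxtrot}, {bravo, charlie, delta, echo, foxtrot}; each meets A ∖ {bravo}, so x IS a limit point.
  x = charlie: opens ∋ x are {bravo, charlie}, {bravo, charlie, foxtrot}, {bravo, charlie, delta, foxtrot}, {bravo, charlie, echo, foxtrot}, {bravo, charlie, delta, echo, foxtrot}; each meets A ∖ {charlie}, so x IS a limit point.
  x = delta: opens ∋ x are {bravo, charlie, delta, foxtrot}, {bravo, charlie, delta, echo, foxtrot}; each meets A ∖ {delta}, so x IS a limit point.
  x = echo: opens ∋ x are {bravo, charlie, echo, foxtrot}, {bravo, charlie, delta, echo, foxtrot}; each meets A ∖ {echo}, so x IS a limit point.
  x = foxtrot: opens ∋ x are {bravo, charlie, foxtrot}, {bravo, charlie, delta, foxtrot}, {bravo, charlie, echo, foxtrot}, {bravo, charlie, delta, echo, foxtrot}; each meets A ∖ {foxtrot}, so x IS a limit point.
Collecting: A' = {bravo, charlie, delta, echo, foxtrot}.


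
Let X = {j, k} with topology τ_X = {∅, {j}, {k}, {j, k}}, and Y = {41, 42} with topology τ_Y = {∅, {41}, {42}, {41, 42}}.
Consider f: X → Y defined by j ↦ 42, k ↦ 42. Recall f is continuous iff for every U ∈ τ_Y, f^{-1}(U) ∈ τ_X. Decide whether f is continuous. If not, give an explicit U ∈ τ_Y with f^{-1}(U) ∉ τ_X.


f IS continuous.

Compute f^{-1}(U) for each U ∈ τ_Y:
  U = ∅: f^{-1}(U) = ∅ ∈ τ_X ✓.
  U = {41}: f^{-1}(U) = ∅ ∈ τ_X ✓.
  U = {42}: f^{-1}(U) = {j, k} ∈ τ_X ✓.
  U = {41, 42}: f^{-1}(U) = {j, k} ∈ τ_X ✓.
Every preimage lies in τ_X, so f IS continuous.


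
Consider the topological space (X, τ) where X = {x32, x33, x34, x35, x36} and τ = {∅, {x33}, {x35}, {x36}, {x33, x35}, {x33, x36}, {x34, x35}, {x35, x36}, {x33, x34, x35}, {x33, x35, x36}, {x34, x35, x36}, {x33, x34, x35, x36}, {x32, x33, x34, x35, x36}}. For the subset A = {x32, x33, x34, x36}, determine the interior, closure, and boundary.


int(A) = {x33, x36}, cl(A) = {x32, x33, x34, x36}, ∂A = {x32, x34}.

Closed sets in (X, τ) are complements of opens:
  closed(X, τ) = {∅, {x32}, {x32, x33}, {x32, x34}, {x32, x36}, {x32, x33, x34}, {x32, x33, x36}, {x32, x34, x35}, {x32, x34, x36}, {x32, x33, x34, x35}, {x32, x33, x34, x36}, {x32, x34, x35, x36}, {x32, x33, x34, x35, x36}}.
int(A) = ⋃ {U ∈ τ : U ⊆ A}. Opens contained in A: ∅, {x33}, {x36}, {x33, x36}.
Taking the union of these: int(A) = {x33, x36}.
cl(A) = ⋂ {C closed : A ⊆ C}. Closed sets containing A: {x32, x33, x34, x36}, {x32, x33, x34, x35, x36}.
Intersecting these: cl(A) = {x32, x33, x34, x36}.
∂A = cl(A) ∖ int(A) = {x32, x33, x34, x36} ∖ {x33, x36} = {x32, x34}.


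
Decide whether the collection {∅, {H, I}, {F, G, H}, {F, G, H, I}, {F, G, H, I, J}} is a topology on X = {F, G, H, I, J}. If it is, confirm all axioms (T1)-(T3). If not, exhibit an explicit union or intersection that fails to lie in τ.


τ is NOT a topology on X.

Axiom (T1): ∅ ∈ τ? Yes; X ∈ τ? Yes.
Axiom (T2/T3): check pairwise unions and intersections of members of τ.
Counterexample for (T3): {H, I} ∩ {F, G, H} = {H} ∉ τ. Therefore τ is NOT a topology.


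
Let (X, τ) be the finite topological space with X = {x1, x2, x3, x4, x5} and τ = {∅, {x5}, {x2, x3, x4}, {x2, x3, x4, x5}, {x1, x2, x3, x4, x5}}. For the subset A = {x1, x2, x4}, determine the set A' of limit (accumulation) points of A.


A' = {x1, x2, x3, x4}

For each x ∈ X, list the open sets U ∈ τ with x ∈ U, then check whether U ∩ (A ∖ {x}) ≠ ∅ for every such U.
  x = x1: opens ∋ x are {x1, x2, x3, x4, x5}; each meets A ∖ {x1}, so x IS a limit point.
  x = x2: opens ∋ x are {x2, x3, x4}, {x2, x3, x4, x5}, {x1, x2, x3, x4, x5}; each meets A ∖ {x2}, so x IS a limit point.
  x = x3: opens ∋ x are {x2, x3, x4}, {x2, x3, x4, x5}, {x1, x2, x3, x4, x5}; each meets A ∖ {x3}, so x IS a limit point.
  x = x4: opens ∋ x are {x2, x3, x4}, {x2, x3, x4, x5}, {x1, x2, x3, x4, x5}; each meets A ∖ {x4}, so x IS a limit point.
  x = x5: open {x5} ∋ x has {x5} ∩ (A ∖ {x5}) = ∅, so x is NOT a limit point.
Collecting: A' = {x1, x2, x3, x4}.


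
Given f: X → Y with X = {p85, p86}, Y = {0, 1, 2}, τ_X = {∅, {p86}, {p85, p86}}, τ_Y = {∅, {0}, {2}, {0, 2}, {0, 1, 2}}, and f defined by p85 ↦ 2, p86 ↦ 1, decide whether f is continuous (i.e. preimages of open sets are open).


f is NOT continuous.

Compute f^{-1}(U) for each U ∈ τ_Y:
  U = ∅: f^{-1}(U) = ∅ ∈ τ_X ✓.
  U = {0}: f^{-1}(U) = ∅ ∈ τ_X ✓.
  U = {2}: f^{-1}(U) = {p85} ∉ τ_X ✗.
  U = {0, 2}: f^{-1}(U) = {p85} ∉ τ_X ✗.
  U = {0, 1, 2}: f^{-1}(U) = {p85, p86} ∈ τ_X ✓.
Found U = {2} with f^{-1}(U) = {p85} not in τ_X. Therefore f is NOT continuous.


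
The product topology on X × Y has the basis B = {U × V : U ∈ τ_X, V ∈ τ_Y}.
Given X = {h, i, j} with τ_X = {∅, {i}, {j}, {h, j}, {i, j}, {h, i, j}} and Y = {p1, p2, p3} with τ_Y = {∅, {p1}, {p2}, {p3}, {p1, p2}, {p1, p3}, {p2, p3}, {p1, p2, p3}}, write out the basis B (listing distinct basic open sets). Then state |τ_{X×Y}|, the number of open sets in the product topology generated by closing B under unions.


Basis B = {∅ × ∅, {i} × {p1}, {i} × {p2}, {i} × {p3}, {j} × {p1}, {j} × {p2}, {j} × {p3}, {h, j} × {p1}, {h, j} × {p2}, {h, j} × {p3}, {i} × {p1, p2}, {i} × {p1, p3}, {i, j} × {p1}, {i} × {p2, p3}, {i, j} × {p2}, {i, j} × {p3}, {j} × {p1, p2}, {j} × {p1, p3}, {j} × {p2, p3}, {h, i, j} × {p1}, {h, i, j} × {p2}, {h, i, j} × {p3}, {i} × {p1, p2, p3}, {j} × {p1, p2, p3}, {h, j} × {p1, p2}, {h, j} × {p1, p3}, {h, j} × {p2, p3}, {i, j} × {p1, p2}, {i, j} × {p1, p3}, {i, j} × {p2, p3}, {h, j} × {p1, p2, p3}, {h, i, j} × {p1, p2}, {h, i, j} × {p1, p3}, {h, i, j} × {p2, p3}, {i, j} × {p1, p2, p3}, {h, i, j} × {p1, p2, p3}}; |τ_{X×Y}| = 216.

Enumerate products U × V with U ∈ τ_X, V ∈ τ_Y (deduplicated):
  ∅ × ∅ = {} (∅)
  {i} × {p1} = {(i,p1)}
  {i} × {p2} = {(i,p2)}
  {i} × {p3} = {(i,p3)}
  {j} × {p1} = {(j,p1)}
  {j} × {p2} = {(j,p2)}
  {j} × {p3} = {(j,p3)}
  {h, j} × {p1} = {(h,p1), (j,p1)}
  {h, j} × {p2} = {(h,p2), (j,p2)}
  {h, j} × {p3} = {(h,p3), (j,p3)}
  {i} × {p1, p2} = {(i,p1), (i,p2)}
  {i} × {p1, p3} = {(i,p1), (i,p3)}
  {i, j} × {p1} = {(i,p1), (j,p1)}
  {i} × {p2, p3} = {(i,p2), (i,p3)}
  {i, j} × {p2} = {(i,p2), (j,p2)}
  {i, j} × {p3} = {(i,p3), (j,p3)}
  {j} × {p1, p2} = {(j,p1), (j,p2)}
  {j} × {p1, p3} = {(j,p1), (j,p3)}
  {j} × {p2, p3} = {(j,p2), (j,p3)}
  {h, i, j} × {p1} = {(h,p1), (i,p1), (j,p1)}
  {h, i, j} × {p2} = {(h,p2), (i,p2), (j,p2)}
  {h, i, j} × {p3} = {(h,p3), (i,p3), (j,p3)}
  {i} × {p1, p2, p3} = {(i,p1), (i,p2), (i,p3)}
  {j} × {p1, p2, p3} = {(j,p1), (j,p2), (j,p3)}
  {h, j} × {p1, p2} = {(h,p1), (h,p2), (j,p1), (j,p2)}
  {h, j} × {p1, p3} = {(h,p1), (h,p3), (j,p1), (j,p3)}
  {h, j} × {p2, p3} = {(h,p2), (h,p3), (j,p2), (j,p3)}
  {i, j} × {p1, p2} = {(i,p1), (i,p2), (j,p1), (j,p2)}
  {i, j} × {p1, p3} = {(i,p1), (i,p3), (j,p1), (j,p3)}
  {i, j} × {p2, p3} = {(i,p2), (i,p3), (j,p2), (j,p3)}
  {h, j} × {p1, p2, p3} = {(h,p1), (h,p2), (h,p3), (j,p1), (j,p2), (j,p3)}
  {h, i, j} × {p1, p2} = {(h,p1), (h,p2), (i,p1), (i,p2), (j,p1), (j,p2)}
  {h, i, j} × {p1, p3} = {(h,p1), (h,p3), (i,p1), (i,p3), (j,p1), (j,p3)}
  {h, i, j} × {p2, p3} = {(h,p2), (h,p3), (i,p2), (i,p3), (j,p2), (j,p3)}
  {i, j} × {p1, p2, p3} = {(i,p1), (i,p2), (i,p3), (j,p1), (j,p2), (j,p3)}
  {h, i, j} × {p1, p2, p3} = {(h,p1), (h,p2), (h,p3), (i,p1), (i,p2), (i,p3), (j,p1), (j,p2), (j,p3)}
These 36 distinct sets form the basis B.
Close under arbitrary unions to get τ_{X×Y}; counting gives |τ_{X×Y}| = 216.


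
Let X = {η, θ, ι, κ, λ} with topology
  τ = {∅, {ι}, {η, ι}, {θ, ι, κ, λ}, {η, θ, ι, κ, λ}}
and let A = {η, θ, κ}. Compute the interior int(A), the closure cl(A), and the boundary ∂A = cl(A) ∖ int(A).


int(A) = ∅, cl(A) = {η, θ, κ, λ}, ∂A = {η, θ, κ, λ}.

Closed sets in (X, τ) are complements of opens:
  closed(X, τ) = {∅, {η}, {θ, κ, λ}, {η, θ, κ, λ}, {η, θ, ι, κ, λ}}.
int(A) = ⋃ {U ∈ τ : U ⊆ A}. Opens contained in A: ∅.
Taking the union of these: int(A) = ∅.
cl(A) = ⋂ {C closed : A ⊆ C}. Closed sets containing A: {η, θ, κ, λ}, {η, θ, ι, κ, λ}.
Intersecting these: cl(A) = {η, θ, κ, λ}.
∂A = cl(A) ∖ int(A) = {η, θ, κ, λ} ∖ ∅ = {η, θ, κ, λ}.


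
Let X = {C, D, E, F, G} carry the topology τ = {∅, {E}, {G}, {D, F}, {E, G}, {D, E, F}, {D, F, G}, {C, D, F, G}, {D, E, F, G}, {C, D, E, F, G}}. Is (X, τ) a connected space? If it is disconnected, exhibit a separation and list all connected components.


(X, τ) is disconnected; components = [{E}, {C, D, F, G}].

Find clopen sets (U ∈ τ with X ∖ U ∈ τ):
  U = ∅, X ∖ U = {C, D, E, F, G} — both open, so U is clopen.
  U = {E}, X ∖ U = {C, D, F, G} — both open, so U is clopen.
  U = {C, D, F, G}, X ∖ U = {E} — both open, so U is clopen.
  U = {C, D, E, F, G}, X ∖ U = ∅ — both open, so U is clopen.
Nontrivial clopen(s) exist: e.g. {C, D, F, G}. So (X, τ) is disconnected.
Compute connected components by grouping points that agree on all clopens:
  component: {E}
  component: {C, D, F, G}


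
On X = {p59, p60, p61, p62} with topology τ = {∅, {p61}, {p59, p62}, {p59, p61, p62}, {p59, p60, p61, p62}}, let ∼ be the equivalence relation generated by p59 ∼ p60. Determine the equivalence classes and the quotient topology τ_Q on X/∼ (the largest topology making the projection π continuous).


X/∼ = {[p59=p60], [p61], [p62]}; |τ_Q| = 3.

Equivalence classes: [p59=p60], [p61], [p62].
Quotient map π: X → X/∼ sends p59 ↦ [p59=p60], p60 ↦ [p59=p60], p61 ↦ [p61], p62 ↦ [p62].
For each subset V ⊆ X/∼, compute π^{-1}(V) ⊆ X and check whether π^{-1}(V) ∈ τ. V is open in τ_Q iff π^{-1}(V) ∈ τ.
  V = {}: π^{-1}(V) = ∅ ∈ τ ✓.
  V = {[p59=p60]}: π^{-1}(V) = {p59, p60} ∉ τ ✗.
  V = {[p61]}: π^{-1}(V) = {p61} ∈ τ ✓.
  V = {[p59=p60], [p61]}: π^{-1}(V) = {p59, p60, p61} ∉ τ ✗.
  V = {[p62]}: π^{-1}(V) = {p62} ∉ τ ✗.
  V = {[p59=p60], [p62]}: π^{-1}(V) = {p59, p60, p62} ∉ τ ✗.
  V = {[p61], [p62]}: π^{-1}(V) = {p61, p62} ∉ τ ✗.
  V = {[p59=p60], [p61], [p62]}: π^{-1}(V) = {p59, p60, p61, p62} ∈ τ ✓.
Open sets in the quotient: τ_Q = {{}, {[p61]}, {[p59=p60], [p61], [p62]}} (3 elements).


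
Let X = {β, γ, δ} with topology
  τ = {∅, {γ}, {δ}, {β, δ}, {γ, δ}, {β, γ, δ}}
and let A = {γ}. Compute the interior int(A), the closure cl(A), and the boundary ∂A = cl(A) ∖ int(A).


int(A) = {γ}, cl(A) = {γ}, ∂A = ∅.

Closed sets in (X, τ) are complements of opens:
  closed(X, τ) = {∅, {β}, {γ}, {β, γ}, {β, δ}, {β, γ, δ}}.
int(A) = ⋃ {U ∈ τ : U ⊆ A}. Opens contained in A: ∅, {γ}.
Taking the union of these: int(A) = {γ}.
cl(A) = ⋂ {C closed : A ⊆ C}. Closed sets containing A: {γ}, {β, γ}, {β, γ, δ}.
Intersecting these: cl(A) = {γ}.
∂A = cl(A) ∖ int(A) = {γ} ∖ {γ} = ∅.


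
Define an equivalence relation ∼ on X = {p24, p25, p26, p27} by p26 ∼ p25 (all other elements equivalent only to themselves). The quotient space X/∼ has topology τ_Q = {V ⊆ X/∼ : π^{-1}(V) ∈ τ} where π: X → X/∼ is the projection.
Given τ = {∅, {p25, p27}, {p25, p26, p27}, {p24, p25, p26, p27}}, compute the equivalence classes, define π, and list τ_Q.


X/∼ = {[p24], [p25=p26], [p27]}; |τ_Q| = 3.

Equivalence classes: [p24], [p25=p26], [p27].
Quotient map π: X → X/∼ sends p24 ↦ [p24], p25 ↦ [p25=p26], p26 ↦ [p25=p26], p27 ↦ [p27].
For each subset V ⊆ X/∼, compute π^{-1}(V) ⊆ X and check whether π^{-1}(V) ∈ τ. V is open in τ_Q iff π^{-1}(V) ∈ τ.
  V = {}: π^{-1}(V) = ∅ ∈ τ ✓.
  V = {[p24]}: π^{-1}(V) = {p24} ∉ τ ✗.
  V = {[p25=p26]}: π^{-1}(V) = {p25, p26} ∉ τ ✗.
  V = {[p24], [p25=p26]}: π^{-1}(V) = {p24, p25, p26} ∉ τ ✗.
  V = {[p27]}: π^{-1}(V) = {p27} ∉ τ ✗.
  V = {[p24], [p27]}: π^{-1}(V) = {p24, p27} ∉ τ ✗.
  V = {[p25=p26], [p27]}: π^{-1}(V) = {p25, p26, p27} ∈ τ ✓.
  V = {[p24], [p25=p26], [p27]}: π^{-1}(V) = {p24, p25, p26, p27} ∈ τ ✓.
Open sets in the quotient: τ_Q = {{}, {[p25=p26], [p27]}, {[p24], [p25=p26], [p27]}} (3 elements).


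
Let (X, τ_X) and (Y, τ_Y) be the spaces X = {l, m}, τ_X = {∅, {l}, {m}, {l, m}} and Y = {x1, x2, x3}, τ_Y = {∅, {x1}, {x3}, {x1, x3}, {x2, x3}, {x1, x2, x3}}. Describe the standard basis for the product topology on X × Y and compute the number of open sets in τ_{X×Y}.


Basis B = {∅ × ∅, {l} × {x1}, {l} × {x3}, {m} × {x1}, {m} × {x3}, {l} × {x1, x3}, {l, m} × {x1}, {l} × {x2, x3}, {l, m} × {x3}, {m} × {x1, x3}, {m} × {x2, x3}, {l} × {x1, x2, x3}, {m} × {x1, x2, x3}, {l, m} × {x1, x3}, {l, m} × {x2, x3}, {l, m} × {x1, x2, x3}}; |τ_{X×Y}| = 36.

Enumerate products U × V with U ∈ τ_X, V ∈ τ_Y (deduplicated):
  ∅ × ∅ = {} (∅)
  {l} × {x1} = {(l,x1)}
  {l} × {x3} = {(l,x3)}
  {m} × {x1} = {(m,x1)}
  {m} × {x3} = {(m,x3)}
  {l} × {x1, x3} = {(l,x1), (l,x3)}
  {l, m} × {x1} = {(l,x1), (m,x1)}
  {l} × {x2, x3} = {(l,x2), (l,x3)}
  {l, m} × {x3} = {(l,x3), (m,x3)}
  {m} × {x1, x3} = {(m,x1), (m,x3)}
  {m} × {x2, x3} = {(m,x2), (m,x3)}
  {l} × {x1, x2, x3} = {(l,x1), (l,x2), (l,x3)}
  {m} × {x1, x2, x3} = {(m,x1), (m,x2), (m,x3)}
  {l, m} × {x1, x3} = {(l,x1), (l,x3), (m,x1), (m,x3)}
  {l, m} × {x2, x3} = {(l,x2), (l,x3), (m,x2), (m,x3)}
  {l, m} × {x1, x2, x3} = {(l,x1), (l,x2), (l,x3), (m,x1), (m,x2), (m,x3)}
These 16 distinct sets form the basis B.
Close under arbitrary unions to get τ_{X×Y}; counting gives |τ_{X×Y}| = 36.


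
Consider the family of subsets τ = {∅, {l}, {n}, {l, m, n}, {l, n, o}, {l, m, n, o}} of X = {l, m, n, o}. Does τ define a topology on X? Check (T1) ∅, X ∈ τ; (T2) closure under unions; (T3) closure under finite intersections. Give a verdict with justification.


τ is NOT a topology on X.

Axiom (T1): ∅ ∈ τ? Yes; X ∈ τ? Yes.
Axiom (T2/T3): check pairwise unions and intersections of members of τ.
Counterexample for (T2): {l} ∪ {n} = {l, n} ∉ τ. Therefore τ is NOT a topology.


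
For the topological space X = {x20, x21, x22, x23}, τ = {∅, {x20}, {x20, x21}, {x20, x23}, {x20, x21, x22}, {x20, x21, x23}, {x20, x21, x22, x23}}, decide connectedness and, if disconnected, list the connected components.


(X, τ) is connected.

Find clopen sets (U ∈ τ with X ∖ U ∈ τ):
  U = ∅, X ∖ U = {x20, x21, x22, x23} — both open, so U is clopen.
  U = {x20, x21, x22, x23}, X ∖ U = ∅ — both open, so U is clopen.
Only trivial clopens (∅ and X) exist, so (X, τ) is connected.
Compute connected components by grouping points that agree on all clopens:
  component: {x20, x21, x22, x23}


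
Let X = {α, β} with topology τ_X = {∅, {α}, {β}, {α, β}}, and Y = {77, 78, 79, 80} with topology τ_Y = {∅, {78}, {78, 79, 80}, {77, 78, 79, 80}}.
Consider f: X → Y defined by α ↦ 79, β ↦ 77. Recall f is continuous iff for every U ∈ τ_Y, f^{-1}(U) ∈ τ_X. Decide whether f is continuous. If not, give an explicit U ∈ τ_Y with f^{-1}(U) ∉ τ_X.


f IS continuous.

Compute f^{-1}(U) for each U ∈ τ_Y:
  U = ∅: f^{-1}(U) = ∅ ∈ τ_X ✓.
  U = {78}: f^{-1}(U) = ∅ ∈ τ_X ✓.
  U = {78, 79, 80}: f^{-1}(U) = {α} ∈ τ_X ✓.
  U = {77, 78, 79, 80}: f^{-1}(U) = {α, β} ∈ τ_X ✓.
Every preimage lies in τ_X, so f IS continuous.


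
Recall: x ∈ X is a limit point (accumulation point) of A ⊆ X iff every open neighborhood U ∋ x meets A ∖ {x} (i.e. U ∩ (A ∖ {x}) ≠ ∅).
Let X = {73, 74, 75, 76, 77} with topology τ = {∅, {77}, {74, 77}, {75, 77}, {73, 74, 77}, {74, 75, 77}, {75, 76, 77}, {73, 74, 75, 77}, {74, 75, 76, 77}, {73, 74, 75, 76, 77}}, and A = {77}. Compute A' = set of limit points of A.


A' = {73, 74, 75, 76}

For each x ∈ X, list the open sets U ∈ τ with x ∈ U, then check whether U ∩ (A ∖ {x}) ≠ ∅ for every such U.
  x = 73: opens ∋ x are {73, 74, 77}, {73, 74, 75, 77}, {73, 74, 75, 76, 77}; each meets A ∖ {73}, so x IS a limit point.
  x = 74: opens ∋ x are {74, 77}, {73, 74, 77}, {74, 75, 77}, {73, 74, 75, 77}, {74, 75, 76, 77}, {73, 74, 75, 76, 77}; each meets A ∖ {74}, so x IS a limit point.
  x = 75: opens ∋ x are {75, 77}, {74, 75, 77}, {75, 76, 77}, {73, 74, 75, 77}, {74, 75, 76, 77}, {73, 74, 75, 76, 77}; each meets A ∖ {75}, so x IS a limit point.
  x = 76: opens ∋ x are {75, 76, 77}, {74, 75, 76, 77}, {73, 74, 75, 76, 77}; each meets A ∖ {76}, so x IS a limit point.
  x = 77: open {77} ∋ x has {77} ∩ (A ∖ {77}) = ∅, so x is NOT a limit point.
Collecting: A' = {73, 74, 75, 76}.


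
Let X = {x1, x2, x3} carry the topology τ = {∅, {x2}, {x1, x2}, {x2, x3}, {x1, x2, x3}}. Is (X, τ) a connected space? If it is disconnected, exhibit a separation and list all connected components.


(X, τ) is connected.

Find clopen sets (U ∈ τ with X ∖ U ∈ τ):
  U = ∅, X ∖ U = {x1, x2, x3} — both open, so U is clopen.
  U = {x1, x2, x3}, X ∖ U = ∅ — both open, so U is clopen.
Only trivial clopens (∅ and X) exist, so (X, τ) is connected.
Compute connected components by grouping points that agree on all clopens:
  component: {x1, x2, x3}


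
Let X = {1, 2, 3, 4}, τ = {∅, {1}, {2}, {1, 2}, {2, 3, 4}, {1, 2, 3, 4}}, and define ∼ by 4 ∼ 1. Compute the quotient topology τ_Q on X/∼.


X/∼ = {[1=4], [2], [3]}; |τ_Q| = 3.

Equivalence classes: [1=4], [2], [3].
Quotient map π: X → X/∼ sends 1 ↦ [1=4], 2 ↦ [2], 3 ↦ [3], 4 ↦ [1=4].
For each subset V ⊆ X/∼, compute π^{-1}(V) ⊆ X and check whether π^{-1}(V) ∈ τ. V is open in τ_Q iff π^{-1}(V) ∈ τ.
  V = {}: π^{-1}(V) = ∅ ∈ τ ✓.
  V = {[1=4]}: π^{-1}(V) = {1, 4} ∉ τ ✗.
  V = {[2]}: π^{-1}(V) = {2} ∈ τ ✓.
  V = {[1=4], [2]}: π^{-1}(V) = {1, 2, 4} ∉ τ ✗.
  V = {[3]}: π^{-1}(V) = {3} ∉ τ ✗.
  V = {[1=4], [3]}: π^{-1}(V) = {1, 3, 4} ∉ τ ✗.
  V = {[2], [3]}: π^{-1}(V) = {2, 3} ∉ τ ✗.
  V = {[1=4], [2], [3]}: π^{-1}(V) = {1, 2, 3, 4} ∈ τ ✓.
Open sets in the quotient: τ_Q = {{}, {[2]}, {[1=4], [2], [3]}} (3 elements).


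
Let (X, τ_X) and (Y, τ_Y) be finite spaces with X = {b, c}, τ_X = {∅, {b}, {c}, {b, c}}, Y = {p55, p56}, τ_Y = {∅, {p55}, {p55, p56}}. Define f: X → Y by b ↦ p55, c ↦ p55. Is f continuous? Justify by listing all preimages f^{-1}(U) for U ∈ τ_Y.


f IS continuous.

Compute f^{-1}(U) for each U ∈ τ_Y:
  U = ∅: f^{-1}(U) = ∅ ∈ τ_X ✓.
  U = {p55}: f^{-1}(U) = {b, c} ∈ τ_X ✓.
  U = {p55, p56}: f^{-1}(U) = {b, c} ∈ τ_X ✓.
Every preimage lies in τ_X, so f IS continuous.


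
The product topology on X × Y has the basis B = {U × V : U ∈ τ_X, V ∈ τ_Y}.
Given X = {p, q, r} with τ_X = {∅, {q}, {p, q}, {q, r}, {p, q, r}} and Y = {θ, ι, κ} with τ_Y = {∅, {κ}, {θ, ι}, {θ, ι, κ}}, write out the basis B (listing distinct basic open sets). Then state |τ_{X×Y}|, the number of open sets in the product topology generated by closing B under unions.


Basis B = {∅ × ∅, {q} × {κ}, {p, q} × {κ}, {q} × {θ, ι}, {q, r} × {κ}, {p, q, r} × {κ}, {q} × {θ, ι, κ}, {p, q} × {θ, ι}, {q, r} × {θ, ι}, {p, q} × {θ, ι, κ}, {p, q, r} × {θ, ι}, {q, r} × {θ, ι, κ}, {p, q, r} × {θ, ι, κ}}; |τ_{X×Y}| = 25.

Enumerate products U × V with U ∈ τ_X, V ∈ τ_Y (deduplicated):
  ∅ × ∅ = {} (∅)
  {q} × {κ} = {(q,κ)}
  {p, q} × {κ} = {(p,κ), (q,κ)}
  {q} × {θ, ι} = {(q,θ), (q,ι)}
  {q, r} × {κ} = {(q,κ), (r,κ)}
  {p, q, r} × {κ} = {(p,κ), (q,κ), (r,κ)}
  {q} × {θ, ι, κ} = {(q,θ), (q,ι), (q,κ)}
  {p, q} × {θ, ι} = {(p,θ), (p,ι), (q,θ), (q,ι)}
  {q, r} × {θ, ι} = {(q,θ), (q,ι), (r,θ), (r,ι)}
  {p, q} × {θ, ι, κ} = {(p,θ), (p,ι), (p,κ), (q,θ), (q,ι), (q,κ)}
  {p, q, r} × {θ, ι} = {(p,θ), (p,ι), (q,θ), (q,ι), (r,θ), (r,ι)}
  {q, r} × {θ, ι, κ} = {(q,θ), (q,ι), (q,κ), (r,θ), (r,ι), (r,κ)}
  {p, q, r} × {θ, ι, κ} = {(p,θ), (p,ι), (p,κ), (q,θ), (q,ι), (q,κ), (r,θ), (r,ι), (r,κ)}
These 13 distinct sets form the basis B.
Close under arbitrary unions to get τ_{X×Y}; counting gives |τ_{X×Y}| = 25.
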